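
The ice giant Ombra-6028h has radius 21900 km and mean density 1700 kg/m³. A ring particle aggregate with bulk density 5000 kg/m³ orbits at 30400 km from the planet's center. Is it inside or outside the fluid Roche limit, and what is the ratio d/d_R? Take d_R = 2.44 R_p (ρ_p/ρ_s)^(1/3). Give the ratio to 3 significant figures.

inside; d/d_R ≈ 0.815

d_R = 2.44 × (21900 km) × (1700/5000)^(1/3) = 37300 km
d/d_R = (30400) / (37300) = 0.815
Since d/d_R < 1, the body is inside the Roche limit.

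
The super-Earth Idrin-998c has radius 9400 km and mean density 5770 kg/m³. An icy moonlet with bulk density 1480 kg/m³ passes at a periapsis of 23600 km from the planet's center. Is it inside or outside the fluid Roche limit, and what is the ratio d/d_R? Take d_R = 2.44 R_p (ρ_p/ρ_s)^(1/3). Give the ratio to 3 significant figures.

inside; d/d_R ≈ 0.654

d_R = 2.44 × (9400 km) × (5770/1480)^(1/3) = 36100 km
d/d_R = (23600) / (36100) = 0.654
Since d/d_R < 1, the body is inside the Roche limit.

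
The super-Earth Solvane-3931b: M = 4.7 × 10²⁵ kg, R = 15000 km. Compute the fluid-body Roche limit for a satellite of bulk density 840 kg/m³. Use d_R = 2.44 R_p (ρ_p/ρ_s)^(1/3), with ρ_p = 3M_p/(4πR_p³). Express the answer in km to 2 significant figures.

58000 km

ρ_p = 3M_p/(4πR_p³) = 3 × (4.7 × 10²⁵) / (4π × (1.5 × 10⁷ m)³) = 3300 kg/m³
d_R = 2.44 × 15000 km × (3300/840)^(1/3)
    = 58000 km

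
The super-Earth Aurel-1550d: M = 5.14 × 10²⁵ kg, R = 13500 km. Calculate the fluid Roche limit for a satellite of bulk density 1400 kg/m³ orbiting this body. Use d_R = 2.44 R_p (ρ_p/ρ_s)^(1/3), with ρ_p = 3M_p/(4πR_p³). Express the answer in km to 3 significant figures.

50300 km

ρ_p = 3M_p/(4πR_p³) = 3 × (5.14 × 10²⁵) / (4π × (1.35 × 10⁷ m)³) = 4990 kg/m³
d_R = 2.44 × 13500 km × (4990/1400)^(1/3)
    = 50300 km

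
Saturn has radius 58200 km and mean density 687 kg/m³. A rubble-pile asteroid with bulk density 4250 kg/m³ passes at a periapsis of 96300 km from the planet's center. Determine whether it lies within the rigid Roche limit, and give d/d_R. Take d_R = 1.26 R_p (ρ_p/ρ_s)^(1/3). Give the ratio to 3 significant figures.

outside; d/d_R ≈ 2.41

d_R = 1.26 × (58200 km) × (687/4250)^(1/3) = 39950 km
d/d_R = (96300) / (39950) = 2.41
Since d/d_R > 1, the body is outside the Roche limit.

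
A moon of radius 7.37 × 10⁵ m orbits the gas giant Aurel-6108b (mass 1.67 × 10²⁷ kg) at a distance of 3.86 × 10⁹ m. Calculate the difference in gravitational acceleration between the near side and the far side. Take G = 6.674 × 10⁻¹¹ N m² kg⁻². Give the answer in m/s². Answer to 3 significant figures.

The field gradient is 2GM/d³; across the full diameter 2r the difference is 4GMr/d³.
Δa = 4GMr/d³
   = 4 × (6.674 × 10⁻¹¹) × (1.67 × 10²⁷) × (7.37 × 10⁵) / (3.86 × 10⁹)³
   = 5.71 × 10⁻⁶ m/s²

5.71 × 10⁻⁶ m/s²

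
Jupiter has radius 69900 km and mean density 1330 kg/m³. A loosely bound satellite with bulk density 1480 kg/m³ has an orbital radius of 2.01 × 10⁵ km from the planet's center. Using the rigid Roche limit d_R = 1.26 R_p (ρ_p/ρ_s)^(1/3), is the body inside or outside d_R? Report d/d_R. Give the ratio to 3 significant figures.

d_R = 1.26 × (69900 km) × (1330/1480)^(1/3) = 84990 km
d/d_R = (2.01 × 10⁵) / (84990) = 2.36
Since d/d_R > 1, the body is outside the Roche limit.

outside; d/d_R ≈ 2.36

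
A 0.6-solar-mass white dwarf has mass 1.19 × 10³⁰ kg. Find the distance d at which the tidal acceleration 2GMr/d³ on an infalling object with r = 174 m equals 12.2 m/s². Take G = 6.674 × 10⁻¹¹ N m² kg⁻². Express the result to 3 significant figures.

1.31 × 10⁷ m

2GMr/d³ = a_tidal  ⇒  d = (2GMr / a_tidal)^(1/3)
d = (2 × 6.674×10⁻¹¹ × (1.19 × 10³⁰) × (174) / (12.2))^(1/3)
  = 1.31 × 10⁷ m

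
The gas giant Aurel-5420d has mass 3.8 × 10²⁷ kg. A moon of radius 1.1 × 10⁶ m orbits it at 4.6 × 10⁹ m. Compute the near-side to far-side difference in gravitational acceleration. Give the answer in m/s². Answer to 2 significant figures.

1.1 × 10⁻⁵ m/s²

Δa = 4GMr/d³
   = 4 × (6.674 × 10⁻¹¹) × (3.8 × 10²⁷) × (1.1 × 10⁶) / (4.6 × 10⁹)³
   = 1.1 × 10⁻⁵ m/s²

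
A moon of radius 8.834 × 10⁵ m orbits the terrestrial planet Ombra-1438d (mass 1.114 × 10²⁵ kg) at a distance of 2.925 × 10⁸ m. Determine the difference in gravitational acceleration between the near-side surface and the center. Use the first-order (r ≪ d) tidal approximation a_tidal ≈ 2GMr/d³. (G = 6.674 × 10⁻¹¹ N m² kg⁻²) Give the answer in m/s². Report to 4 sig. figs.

5.249 × 10⁻⁵ m/s²

Since r ≪ d, expand the inverse-square field across one radius to get the leading 2GMr/d³ term.
a_tidal = 2GMr/d³
        = 2 × (6.674 × 10⁻¹¹) × (1.114 × 10²⁵) × (8.834 × 10⁵) / (2.925 × 10⁸)³
        = 5.249 × 10⁻⁵ m/s²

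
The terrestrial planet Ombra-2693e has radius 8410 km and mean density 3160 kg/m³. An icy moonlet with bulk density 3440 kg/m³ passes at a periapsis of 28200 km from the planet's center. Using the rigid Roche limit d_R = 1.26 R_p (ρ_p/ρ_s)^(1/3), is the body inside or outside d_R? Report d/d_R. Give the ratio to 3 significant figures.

d_R = 1.26 × (8410 km) × (3160/3440)^(1/3) = 10300 km
d/d_R = (28200) / (10300) = 2.74
Since d/d_R > 1, the body is outside the Roche limit.

outside; d/d_R ≈ 2.74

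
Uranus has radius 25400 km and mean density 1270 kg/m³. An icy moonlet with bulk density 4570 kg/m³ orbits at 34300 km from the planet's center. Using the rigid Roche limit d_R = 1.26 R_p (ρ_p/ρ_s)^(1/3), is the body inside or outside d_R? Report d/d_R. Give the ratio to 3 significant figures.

outside; d/d_R ≈ 1.64

d_R = 1.26 × (25400 km) × (1270/4570)^(1/3) = 20880 km
d/d_R = (34300) / (20880) = 1.64
Since d/d_R > 1, the body is outside the Roche limit.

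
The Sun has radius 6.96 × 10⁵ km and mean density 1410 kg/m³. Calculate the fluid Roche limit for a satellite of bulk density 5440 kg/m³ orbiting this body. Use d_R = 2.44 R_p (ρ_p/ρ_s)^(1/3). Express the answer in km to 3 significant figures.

1.08 × 10⁶ km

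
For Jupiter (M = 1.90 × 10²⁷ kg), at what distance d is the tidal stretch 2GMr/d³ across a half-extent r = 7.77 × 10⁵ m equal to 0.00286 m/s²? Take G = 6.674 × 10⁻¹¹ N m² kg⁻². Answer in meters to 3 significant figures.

4.10 × 10⁸ m

2GMr/d³ = a_tidal  ⇒  d = (2GMr / a_tidal)^(1/3)
d = (2 × 6.674×10⁻¹¹ × (1.90 × 10²⁷) × (7.77 × 10⁵) / (0.00286))^(1/3)
  = 4.10 × 10⁸ m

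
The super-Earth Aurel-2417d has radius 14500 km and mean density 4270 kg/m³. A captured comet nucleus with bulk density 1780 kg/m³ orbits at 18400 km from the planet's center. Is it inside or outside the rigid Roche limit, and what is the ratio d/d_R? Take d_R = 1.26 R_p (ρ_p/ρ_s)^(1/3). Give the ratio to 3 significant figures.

inside; d/d_R ≈ 0.752

d_R = 1.26 × (14500 km) × (4270/1780)^(1/3) = 24460 km
d/d_R = (18400) / (24460) = 0.752
Since d/d_R < 1, the body is inside the Roche limit.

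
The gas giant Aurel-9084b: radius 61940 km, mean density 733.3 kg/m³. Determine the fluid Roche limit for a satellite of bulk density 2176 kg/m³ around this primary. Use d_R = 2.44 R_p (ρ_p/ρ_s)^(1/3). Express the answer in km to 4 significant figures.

d_R = 2.44 × 61940 km × (733.3/2176)^(1/3)
    = 1.052 × 10⁵ km

1.052 × 10⁵ km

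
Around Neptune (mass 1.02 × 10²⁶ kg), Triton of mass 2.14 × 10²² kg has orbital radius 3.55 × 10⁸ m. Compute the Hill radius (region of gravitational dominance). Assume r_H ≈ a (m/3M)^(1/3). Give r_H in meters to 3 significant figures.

r_H ≈ a (m/3M)^(1/3)
    = (3.55 × 10⁸) × (2.14 × 10²² / (3 × 1.02 × 10²⁶))^(1/3)
    = 1.46 × 10⁷ m

1.46 × 10⁷ m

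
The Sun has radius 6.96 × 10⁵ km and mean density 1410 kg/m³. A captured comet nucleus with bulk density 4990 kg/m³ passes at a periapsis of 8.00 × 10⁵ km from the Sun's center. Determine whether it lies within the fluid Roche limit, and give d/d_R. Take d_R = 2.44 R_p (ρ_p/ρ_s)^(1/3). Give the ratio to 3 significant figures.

inside; d/d_R ≈ 0.718

d_R = 2.44 × (6.96 × 10⁵ km) × (1410/4990)^(1/3) = 1.114 × 10⁶ km
d/d_R = (8.00 × 10⁵) / (1.114 × 10⁶) = 0.718
Since d/d_R < 1, the body is inside the Roche limit.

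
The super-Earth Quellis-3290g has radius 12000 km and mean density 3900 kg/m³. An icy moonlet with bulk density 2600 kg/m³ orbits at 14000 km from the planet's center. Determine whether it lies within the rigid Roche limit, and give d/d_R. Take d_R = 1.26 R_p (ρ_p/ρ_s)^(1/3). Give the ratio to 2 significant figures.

inside; d/d_R ≈ 0.81

d_R = 1.26 × (12000 km) × (3900/2600)^(1/3) = 17310 km
d/d_R = (14000) / (17310) = 0.81
Since d/d_R < 1, the body is inside the Roche limit.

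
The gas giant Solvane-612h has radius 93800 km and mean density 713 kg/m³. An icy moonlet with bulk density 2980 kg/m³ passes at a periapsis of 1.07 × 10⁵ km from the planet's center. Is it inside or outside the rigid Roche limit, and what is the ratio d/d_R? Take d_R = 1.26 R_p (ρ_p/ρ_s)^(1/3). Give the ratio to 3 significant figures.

outside; d/d_R ≈ 1.46

d_R = 1.26 × (93800 km) × (713/2980)^(1/3) = 73370 km
d/d_R = (1.07 × 10⁵) / (73370) = 1.46
Since d/d_R > 1, the body is outside the Roche limit.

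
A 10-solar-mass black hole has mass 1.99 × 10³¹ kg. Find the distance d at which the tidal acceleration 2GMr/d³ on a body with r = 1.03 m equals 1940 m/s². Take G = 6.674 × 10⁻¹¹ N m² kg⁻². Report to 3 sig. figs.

2GMr/d³ = a_tidal  ⇒  d = (2GMr / a_tidal)^(1/3)
d = (2 × 6.674×10⁻¹¹ × (1.99 × 10³¹) × (1.03) / (1940))^(1/3)
  = 1.12 × 10⁶ m

1.12 × 10⁶ m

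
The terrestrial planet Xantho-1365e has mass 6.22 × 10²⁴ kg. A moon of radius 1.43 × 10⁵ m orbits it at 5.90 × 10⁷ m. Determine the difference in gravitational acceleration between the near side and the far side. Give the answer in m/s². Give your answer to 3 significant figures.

The field gradient is 2GM/d³; across the full diameter 2r the difference is 4GMr/d³.
Δg = 4GMr/d³
   = 4 × (6.674 × 10⁻¹¹) × (6.22 × 10²⁴) × (1.43 × 10⁵) / (5.90 × 10⁷)³
   = 1.16 × 10⁻³ m/s²

1.16 × 10⁻³ m/s²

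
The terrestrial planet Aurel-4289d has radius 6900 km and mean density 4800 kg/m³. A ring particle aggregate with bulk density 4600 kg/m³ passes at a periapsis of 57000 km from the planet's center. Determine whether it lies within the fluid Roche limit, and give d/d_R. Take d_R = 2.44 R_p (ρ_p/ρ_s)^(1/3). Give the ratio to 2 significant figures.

outside; d/d_R ≈ 3.3

d_R = 2.44 × (6900 km) × (4800/4600)^(1/3) = 17080 km
d/d_R = (57000) / (17080) = 3.3
Since d/d_R > 1, the body is outside the Roche limit.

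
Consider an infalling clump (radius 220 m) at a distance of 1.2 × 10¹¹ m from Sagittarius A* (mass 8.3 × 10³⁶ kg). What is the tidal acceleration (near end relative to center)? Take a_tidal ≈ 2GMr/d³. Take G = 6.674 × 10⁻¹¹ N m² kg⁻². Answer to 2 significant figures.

1.4 × 10⁻⁴ m/s²

Differencing GM/(d−r)² and GM/d² to first order in r/d gives 2GMr/d³.
Δa = 2GMr/d³
   = 2 × (6.674 × 10⁻¹¹) × (8.3 × 10³⁶) × (220) / (1.2 × 10¹¹)³
   = 1.4 × 10⁻⁴ m/s²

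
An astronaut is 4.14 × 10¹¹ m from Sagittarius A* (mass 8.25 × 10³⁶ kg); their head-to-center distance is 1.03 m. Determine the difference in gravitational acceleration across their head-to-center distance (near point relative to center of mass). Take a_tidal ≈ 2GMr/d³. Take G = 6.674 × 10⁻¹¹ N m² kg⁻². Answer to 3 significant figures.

a_tidal = 2GMr/d³
        = 2 × (6.674 × 10⁻¹¹) × (8.25 × 10³⁶) × (1.03) / (4.14 × 10¹¹)³
        = 1.60 × 10⁻⁸ m/s²

1.60 × 10⁻⁸ m/s²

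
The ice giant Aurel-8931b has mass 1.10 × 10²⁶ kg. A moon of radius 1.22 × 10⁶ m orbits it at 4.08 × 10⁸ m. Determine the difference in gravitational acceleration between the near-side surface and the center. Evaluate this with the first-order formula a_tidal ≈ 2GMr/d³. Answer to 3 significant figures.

2.64 × 10⁻⁴ m/s²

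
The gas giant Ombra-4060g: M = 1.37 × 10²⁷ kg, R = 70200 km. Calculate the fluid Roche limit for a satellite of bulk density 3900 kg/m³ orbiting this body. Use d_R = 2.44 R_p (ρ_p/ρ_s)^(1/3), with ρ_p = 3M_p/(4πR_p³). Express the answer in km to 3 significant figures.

1.07 × 10⁵ km

ρ_p = 3M_p/(4πR_p³) = 3 × (1.37 × 10²⁷) / (4π × (7.02 × 10⁷ m)³) = 945 kg/m³
d_R = 2.44 × 70200 km × (945/3900)^(1/3)
    = 1.07 × 10⁵ km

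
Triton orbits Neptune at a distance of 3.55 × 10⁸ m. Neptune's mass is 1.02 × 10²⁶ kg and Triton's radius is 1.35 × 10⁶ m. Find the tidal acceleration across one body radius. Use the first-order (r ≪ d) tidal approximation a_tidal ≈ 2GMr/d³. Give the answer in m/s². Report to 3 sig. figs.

4.11 × 10⁻⁴ m/s²

Δa = 2GMr/d³
   = 2 × (6.674 × 10⁻¹¹) × (1.02 × 10²⁶) × (1.35 × 10⁶) / (3.55 × 10⁸)³
   = 4.11 × 10⁻⁴ m/s²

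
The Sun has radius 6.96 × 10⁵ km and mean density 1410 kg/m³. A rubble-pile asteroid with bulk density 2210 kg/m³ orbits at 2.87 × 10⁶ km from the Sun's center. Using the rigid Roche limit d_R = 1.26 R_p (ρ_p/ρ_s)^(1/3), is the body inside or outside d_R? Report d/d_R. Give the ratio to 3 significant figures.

outside; d/d_R ≈ 3.80

d_R = 1.26 × (6.96 × 10⁵ km) × (1410/2210)^(1/3) = 7.550 × 10⁵ km
d/d_R = (2.87 × 10⁶) / (7.550 × 10⁵) = 3.80
Since d/d_R > 1, the body is outside the Roche limit.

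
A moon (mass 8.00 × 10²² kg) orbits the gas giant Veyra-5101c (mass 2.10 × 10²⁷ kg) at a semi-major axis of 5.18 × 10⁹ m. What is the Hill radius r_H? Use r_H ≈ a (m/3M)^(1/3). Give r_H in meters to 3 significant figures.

1.21 × 10⁸ m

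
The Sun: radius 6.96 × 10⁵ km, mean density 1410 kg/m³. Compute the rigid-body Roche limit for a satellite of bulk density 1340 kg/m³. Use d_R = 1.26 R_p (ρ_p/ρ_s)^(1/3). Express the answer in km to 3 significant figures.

8.92 × 10⁵ km

d_R = 1.26 × 6.96 × 10⁵ km × (1410/1340)^(1/3)
    = 8.92 × 10⁵ km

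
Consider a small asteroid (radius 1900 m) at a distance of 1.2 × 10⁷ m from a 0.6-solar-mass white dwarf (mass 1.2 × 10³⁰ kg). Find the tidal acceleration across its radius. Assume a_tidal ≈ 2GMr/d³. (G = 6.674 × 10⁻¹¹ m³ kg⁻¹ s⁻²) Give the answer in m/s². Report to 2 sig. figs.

1.8 × 10² m/s²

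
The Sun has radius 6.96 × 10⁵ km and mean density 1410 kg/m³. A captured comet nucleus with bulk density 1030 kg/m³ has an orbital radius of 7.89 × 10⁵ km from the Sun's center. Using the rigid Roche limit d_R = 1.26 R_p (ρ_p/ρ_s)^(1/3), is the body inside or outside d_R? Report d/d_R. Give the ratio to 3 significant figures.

inside; d/d_R ≈ 0.810

d_R = 1.26 × (6.96 × 10⁵ km) × (1410/1030)^(1/3) = 9.737 × 10⁵ km
d/d_R = (7.89 × 10⁵) / (9.737 × 10⁵) = 0.810
Since d/d_R < 1, the body is inside the Roche limit.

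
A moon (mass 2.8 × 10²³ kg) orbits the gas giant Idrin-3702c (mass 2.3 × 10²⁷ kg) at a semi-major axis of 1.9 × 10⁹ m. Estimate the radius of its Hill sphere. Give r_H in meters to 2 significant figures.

6.5 × 10⁷ m

r_H ≈ a (m/3M)^(1/3)
    = (1.9 × 10⁹) × (2.8 × 10²³ / (3 × 2.3 × 10²⁷))^(1/3)
    = 6.5 × 10⁷ m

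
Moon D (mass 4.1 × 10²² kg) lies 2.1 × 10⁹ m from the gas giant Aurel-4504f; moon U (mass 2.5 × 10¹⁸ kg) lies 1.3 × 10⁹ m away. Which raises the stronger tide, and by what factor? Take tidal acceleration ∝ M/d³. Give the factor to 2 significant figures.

Moon D, by a factor of ≈ 3900

Tidal acceleration ∝ M/d³, so compare M/d³ for each.
Moon D: (4.1 × 10²²) / (2.1 × 10⁹)³ = 4.427 × 10⁻⁶
Moon U: (2.5 × 10¹⁸) / (1.3 × 10⁹)³ = 1.138 × 10⁻⁹
Ratio (larger/smaller) = 3900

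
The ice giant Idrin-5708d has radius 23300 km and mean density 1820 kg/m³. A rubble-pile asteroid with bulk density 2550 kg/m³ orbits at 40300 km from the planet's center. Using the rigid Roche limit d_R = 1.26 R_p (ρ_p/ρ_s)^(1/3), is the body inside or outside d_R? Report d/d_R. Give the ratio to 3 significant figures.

d_R = 1.26 × (23300 km) × (1820/2550)^(1/3) = 26240 km
d/d_R = (40300) / (26240) = 1.54
Since d/d_R > 1, the body is outside the Roche limit.

outside; d/d_R ≈ 1.54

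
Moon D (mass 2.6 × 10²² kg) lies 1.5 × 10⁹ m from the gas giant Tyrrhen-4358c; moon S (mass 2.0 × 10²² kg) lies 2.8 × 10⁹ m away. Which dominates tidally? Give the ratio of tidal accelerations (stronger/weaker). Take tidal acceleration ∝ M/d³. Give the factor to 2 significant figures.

Tidal stretch scales as M/d³; compute that for each body.
Moon D: (2.6 × 10²²) / (1.5 × 10⁹)³ = 7.704 × 10⁻⁶
Moon S: (2.0 × 10²²) / (2.8 × 10⁹)³ = 9.111 × 10⁻⁷
Ratio (larger/smaller) = 8.5

Moon D, by a factor of ≈ 8.5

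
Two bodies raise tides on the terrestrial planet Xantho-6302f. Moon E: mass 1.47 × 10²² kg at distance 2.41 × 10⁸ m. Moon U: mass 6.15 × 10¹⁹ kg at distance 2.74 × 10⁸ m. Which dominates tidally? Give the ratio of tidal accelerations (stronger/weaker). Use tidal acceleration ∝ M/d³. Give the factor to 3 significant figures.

Moon E, by a factor of ≈ 351

Compare M/d³ for the two perturbers:
Moon E: (1.47 × 10²²) / (2.41 × 10⁸)³ = 1.050 × 10⁻³
Moon U: (6.15 × 10¹⁹) / (2.74 × 10⁸)³ = 2.990 × 10⁻⁶
Ratio (larger/smaller) = 351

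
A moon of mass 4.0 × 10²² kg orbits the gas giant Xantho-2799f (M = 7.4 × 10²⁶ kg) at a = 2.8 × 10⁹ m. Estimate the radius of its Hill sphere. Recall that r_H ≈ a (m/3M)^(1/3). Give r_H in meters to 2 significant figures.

7.3 × 10⁷ m

r_H ≈ a (m/3M)^(1/3)
    = (2.8 × 10⁹) × (4.0 × 10²² / (3 × 7.4 × 10²⁶))^(1/3)
    = 7.3 × 10⁷ m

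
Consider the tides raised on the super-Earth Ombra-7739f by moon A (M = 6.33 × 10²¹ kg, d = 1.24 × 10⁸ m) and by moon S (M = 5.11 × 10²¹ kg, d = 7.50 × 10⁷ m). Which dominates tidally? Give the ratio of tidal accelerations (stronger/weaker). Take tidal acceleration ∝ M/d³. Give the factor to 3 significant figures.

Moon S, by a factor of ≈ 3.65

Tidal acceleration ∝ M/d³, so compare M/d³ for each.
Moon A: (6.33 × 10²¹) / (1.24 × 10⁸)³ = 3.320 × 10⁻³
Moon S: (5.11 × 10²¹) / (7.50 × 10⁷)³ = 1.211 × 10⁻²
Ratio (larger/smaller) = 3.65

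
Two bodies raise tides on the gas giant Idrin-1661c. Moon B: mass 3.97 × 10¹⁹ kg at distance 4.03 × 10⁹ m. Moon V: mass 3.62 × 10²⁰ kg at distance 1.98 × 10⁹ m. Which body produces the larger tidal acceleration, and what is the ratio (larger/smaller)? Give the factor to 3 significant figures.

Moon V, by a factor of ≈ 76.9

Compare M/d³ for the two perturbers:
Moon B: (3.97 × 10¹⁹) / (4.03 × 10⁹)³ = 6.066 × 10⁻¹⁰
Moon V: (3.62 × 10²⁰) / (1.98 × 10⁹)³ = 4.664 × 10⁻⁸
Ratio (larger/smaller) = 76.9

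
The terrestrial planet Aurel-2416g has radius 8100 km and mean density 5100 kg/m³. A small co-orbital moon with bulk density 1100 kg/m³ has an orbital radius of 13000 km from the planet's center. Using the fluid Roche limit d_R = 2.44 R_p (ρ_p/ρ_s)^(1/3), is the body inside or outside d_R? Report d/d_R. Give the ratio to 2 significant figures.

inside; d/d_R ≈ 0.39

d_R = 2.44 × (8100 km) × (5100/1100)^(1/3) = 32960 km
d/d_R = (13000) / (32960) = 0.39
Since d/d_R < 1, the body is inside the Roche limit.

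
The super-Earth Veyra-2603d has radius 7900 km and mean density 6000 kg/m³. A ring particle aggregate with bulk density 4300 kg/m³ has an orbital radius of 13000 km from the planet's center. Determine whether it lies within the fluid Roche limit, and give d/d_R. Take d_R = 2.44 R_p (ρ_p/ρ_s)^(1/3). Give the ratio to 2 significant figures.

inside; d/d_R ≈ 0.60

d_R = 2.44 × (7900 km) × (6000/4300)^(1/3) = 21540 km
d/d_R = (13000) / (21540) = 0.60
Since d/d_R < 1, the body is inside the Roche limit.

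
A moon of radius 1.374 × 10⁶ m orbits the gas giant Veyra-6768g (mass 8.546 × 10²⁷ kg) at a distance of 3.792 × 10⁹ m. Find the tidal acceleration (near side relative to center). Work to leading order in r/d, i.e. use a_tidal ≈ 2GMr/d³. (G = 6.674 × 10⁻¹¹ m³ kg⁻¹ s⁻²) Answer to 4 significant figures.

Δg = 2GMr/d³
   = 2 × (6.674 × 10⁻¹¹) × (8.546 × 10²⁷) × (1.374 × 10⁶) / (3.792 × 10⁹)³
   = 2.874 × 10⁻⁵ m/s²

2.874 × 10⁻⁵ m/s²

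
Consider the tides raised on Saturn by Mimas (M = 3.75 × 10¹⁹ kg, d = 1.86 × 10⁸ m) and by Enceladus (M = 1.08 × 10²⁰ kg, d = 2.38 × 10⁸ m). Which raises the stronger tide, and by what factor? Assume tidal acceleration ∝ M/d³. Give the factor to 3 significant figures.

Enceladus, by a factor of ≈ 1.37

Tidal stretch scales as M/d³; compute that for each body.
Mimas: (3.75 × 10¹⁹) / (1.86 × 10⁸)³ = 5.828 × 10⁻⁶
Enceladus: (1.08 × 10²⁰) / (2.38 × 10⁸)³ = 8.011 × 10⁻⁶
Ratio (larger/smaller) = 1.37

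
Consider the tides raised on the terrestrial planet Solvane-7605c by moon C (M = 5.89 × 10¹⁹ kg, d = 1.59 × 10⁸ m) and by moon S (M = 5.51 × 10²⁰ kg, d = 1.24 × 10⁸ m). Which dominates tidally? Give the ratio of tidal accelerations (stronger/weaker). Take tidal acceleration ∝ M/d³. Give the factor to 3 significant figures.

Moon S, by a factor of ≈ 19.7

Tidal acceleration ∝ M/d³, so compare M/d³ for each.
Moon C: (5.89 × 10¹⁹) / (1.59 × 10⁸)³ = 1.465 × 10⁻⁵
Moon S: (5.51 × 10²⁰) / (1.24 × 10⁸)³ = 2.890 × 10⁻⁴
Ratio (larger/smaller) = 19.7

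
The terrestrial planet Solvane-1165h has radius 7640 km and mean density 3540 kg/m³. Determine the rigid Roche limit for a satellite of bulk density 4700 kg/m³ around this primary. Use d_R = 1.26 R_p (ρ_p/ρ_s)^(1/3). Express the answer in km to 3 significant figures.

d_R = 1.26 × 7640 km × (3540/4700)^(1/3)
    = 8760 km

8760 km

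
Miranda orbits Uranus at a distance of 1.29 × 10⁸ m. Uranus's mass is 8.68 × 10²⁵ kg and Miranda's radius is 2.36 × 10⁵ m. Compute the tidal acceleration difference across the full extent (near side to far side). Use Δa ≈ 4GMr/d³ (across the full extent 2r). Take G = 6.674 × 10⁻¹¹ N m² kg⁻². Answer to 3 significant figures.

2.55 × 10⁻³ m/s²

Δa = 4GMr/d³
   = 4 × (6.674 × 10⁻¹¹) × (8.68 × 10²⁵) × (2.36 × 10⁵) / (1.29 × 10⁸)³
   = 2.55 × 10⁻³ m/s²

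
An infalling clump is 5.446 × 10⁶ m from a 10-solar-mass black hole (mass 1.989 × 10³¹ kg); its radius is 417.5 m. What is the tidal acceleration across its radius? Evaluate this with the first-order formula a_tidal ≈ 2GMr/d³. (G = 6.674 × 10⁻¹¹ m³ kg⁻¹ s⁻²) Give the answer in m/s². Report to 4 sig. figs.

6.862 × 10³ m/s²

a_tidal = 2GMr/d³
        = 2 × (6.674 × 10⁻¹¹) × (1.989 × 10³¹) × (417.5) / (5.446 × 10⁶)³
        = 6.862 × 10³ m/s²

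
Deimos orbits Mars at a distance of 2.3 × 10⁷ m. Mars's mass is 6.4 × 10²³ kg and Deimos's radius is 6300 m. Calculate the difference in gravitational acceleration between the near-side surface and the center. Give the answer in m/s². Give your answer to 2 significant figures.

a_tidal = 2GMr/d³
        = 2 × (6.674 × 10⁻¹¹) × (6.4 × 10²³) × (6300) / (2.3 × 10⁷)³
        = 4.4 × 10⁻⁵ m/s²

4.4 × 10⁻⁵ m/s²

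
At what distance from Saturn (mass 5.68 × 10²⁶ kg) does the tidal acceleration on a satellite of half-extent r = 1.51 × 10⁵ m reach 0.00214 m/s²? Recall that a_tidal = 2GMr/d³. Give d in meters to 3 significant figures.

1.75 × 10⁸ m

2GMr/d³ = a_tidal  ⇒  d = (2GMr / a_tidal)^(1/3)
d = (2 × 6.674×10⁻¹¹ × (5.68 × 10²⁶) × (1.51 × 10⁵) / (0.00214))^(1/3)
  = 1.75 × 10⁸ m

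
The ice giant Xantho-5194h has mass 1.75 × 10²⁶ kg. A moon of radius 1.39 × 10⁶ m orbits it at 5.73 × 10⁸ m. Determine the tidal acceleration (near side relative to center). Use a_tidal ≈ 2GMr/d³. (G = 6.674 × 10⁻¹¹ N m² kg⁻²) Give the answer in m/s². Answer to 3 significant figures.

1.73 × 10⁻⁴ m/s²

Δa = 2GMr/d³
   = 2 × (6.674 × 10⁻¹¹) × (1.75 × 10²⁶) × (1.39 × 10⁶) / (5.73 × 10⁸)³
   = 1.73 × 10⁻⁴ m/s²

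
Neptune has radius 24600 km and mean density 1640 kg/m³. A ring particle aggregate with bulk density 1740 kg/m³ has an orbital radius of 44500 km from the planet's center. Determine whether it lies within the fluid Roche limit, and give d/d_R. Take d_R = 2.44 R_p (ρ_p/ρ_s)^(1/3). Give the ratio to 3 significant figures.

d_R = 2.44 × (24600 km) × (1640/1740)^(1/3) = 58850 km
d/d_R = (44500) / (58850) = 0.756
Since d/d_R < 1, the body is inside the Roche limit.

inside; d/d_R ≈ 0.756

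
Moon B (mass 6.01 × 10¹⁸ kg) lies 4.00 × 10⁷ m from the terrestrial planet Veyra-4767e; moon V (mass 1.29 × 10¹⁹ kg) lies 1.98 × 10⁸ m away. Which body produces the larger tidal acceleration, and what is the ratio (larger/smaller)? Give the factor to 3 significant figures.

Moon B, by a factor of ≈ 56.5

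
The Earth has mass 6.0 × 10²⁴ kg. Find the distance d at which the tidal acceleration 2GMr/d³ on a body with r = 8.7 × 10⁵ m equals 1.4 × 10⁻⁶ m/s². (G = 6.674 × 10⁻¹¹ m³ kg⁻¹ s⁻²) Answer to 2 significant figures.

7.9 × 10⁸ m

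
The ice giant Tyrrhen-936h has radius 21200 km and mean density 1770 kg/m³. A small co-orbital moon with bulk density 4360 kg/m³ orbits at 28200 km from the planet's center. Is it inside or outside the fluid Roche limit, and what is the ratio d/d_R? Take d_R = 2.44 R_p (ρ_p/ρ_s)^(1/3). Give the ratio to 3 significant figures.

inside; d/d_R ≈ 0.736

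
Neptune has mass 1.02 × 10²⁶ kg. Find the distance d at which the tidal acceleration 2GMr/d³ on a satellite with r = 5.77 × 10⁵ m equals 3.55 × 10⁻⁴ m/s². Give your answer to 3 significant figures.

2GMr/d³ = a_tidal  ⇒  d = (2GMr / a_tidal)^(1/3)
d = (2 × 6.674×10⁻¹¹ × (1.02 × 10²⁶) × (5.77 × 10⁵) / (3.55 × 10⁻⁴))^(1/3)
  = 2.81 × 10⁸ m

2.81 × 10⁸ m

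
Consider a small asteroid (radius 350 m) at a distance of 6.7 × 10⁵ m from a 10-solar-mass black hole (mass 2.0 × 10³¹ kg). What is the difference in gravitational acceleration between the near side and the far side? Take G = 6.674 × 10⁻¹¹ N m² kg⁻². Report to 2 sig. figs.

a_tidal = 4GMr/d³
        = 4 × (6.674 × 10⁻¹¹) × (2.0 × 10³¹) × (350) / (6.7 × 10⁵)³
        = 6.2 × 10⁶ m/s²

6.2 × 10⁶ m/s²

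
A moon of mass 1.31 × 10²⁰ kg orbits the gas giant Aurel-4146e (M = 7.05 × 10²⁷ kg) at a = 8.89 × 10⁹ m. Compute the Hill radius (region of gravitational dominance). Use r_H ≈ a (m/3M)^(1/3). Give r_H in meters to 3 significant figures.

r_H ≈ a (m/3M)^(1/3)
    = (8.89 × 10⁹) × (1.31 × 10²⁰ / (3 × 7.05 × 10²⁷))^(1/3)
    = 1.63 × 10⁷ m

1.63 × 10⁷ m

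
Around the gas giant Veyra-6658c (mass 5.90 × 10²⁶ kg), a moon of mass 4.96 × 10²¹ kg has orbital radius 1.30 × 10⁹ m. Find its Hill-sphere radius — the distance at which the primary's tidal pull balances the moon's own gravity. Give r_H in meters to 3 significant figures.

r_H ≈ a (m/3M)^(1/3)
    = (1.30 × 10⁹) × (4.96 × 10²¹ / (3 × 5.90 × 10²⁶))^(1/3)
    = 1.83 × 10⁷ m

1.83 × 10⁷ m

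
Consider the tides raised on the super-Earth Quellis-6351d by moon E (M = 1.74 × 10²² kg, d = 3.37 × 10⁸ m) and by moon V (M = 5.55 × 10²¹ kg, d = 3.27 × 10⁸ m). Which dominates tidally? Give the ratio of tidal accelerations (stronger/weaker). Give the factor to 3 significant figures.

Tidal stretch scales as M/d³; compute that for each body.
Moon E: (1.74 × 10²²) / (3.37 × 10⁸)³ = 4.546 × 10⁻⁴
Moon V: (5.55 × 10²¹) / (3.27 × 10⁸)³ = 1.587 × 10⁻⁴
Ratio (larger/smaller) = 2.86

Moon E, by a factor of ≈ 2.86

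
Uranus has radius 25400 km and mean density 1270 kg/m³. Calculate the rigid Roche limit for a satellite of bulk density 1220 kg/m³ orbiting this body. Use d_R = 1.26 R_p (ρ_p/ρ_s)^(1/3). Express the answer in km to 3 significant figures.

d_R = 1.26 × 25400 km × (1270/1220)^(1/3)
    = 32400 km

32400 km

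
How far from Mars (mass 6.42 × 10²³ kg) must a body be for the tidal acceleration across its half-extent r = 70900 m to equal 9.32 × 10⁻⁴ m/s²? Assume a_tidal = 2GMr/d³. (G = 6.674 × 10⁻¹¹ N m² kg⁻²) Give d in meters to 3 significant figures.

1.87 × 10⁷ m

2GMr/d³ = a_tidal  ⇒  d = (2GMr / a_tidal)^(1/3)
d = (2 × 6.674×10⁻¹¹ × (6.42 × 10²³) × (70900) / (9.32 × 10⁻⁴))^(1/3)
  = 1.87 × 10⁷ m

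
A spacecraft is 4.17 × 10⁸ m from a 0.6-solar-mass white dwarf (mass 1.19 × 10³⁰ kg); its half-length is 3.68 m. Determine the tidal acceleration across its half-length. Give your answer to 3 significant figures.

Δg = 2GMr/d³
   = 2 × (6.674 × 10⁻¹¹) × (1.19 × 10³⁰) × (3.68) / (4.17 × 10⁸)³
   = 8.06 × 10⁻⁶ m/s²

8.06 × 10⁻⁶ m/s²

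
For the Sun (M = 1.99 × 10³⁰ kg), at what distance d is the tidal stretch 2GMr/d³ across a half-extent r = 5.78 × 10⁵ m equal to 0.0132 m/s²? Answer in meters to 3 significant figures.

2.27 × 10⁹ m

2GMr/d³ = a_tidal  ⇒  d = (2GMr / a_tidal)^(1/3)
d = (2 × 6.674×10⁻¹¹ × (1.99 × 10³⁰) × (5.78 × 10⁵) / (0.0132))^(1/3)
  = 2.27 × 10⁹ m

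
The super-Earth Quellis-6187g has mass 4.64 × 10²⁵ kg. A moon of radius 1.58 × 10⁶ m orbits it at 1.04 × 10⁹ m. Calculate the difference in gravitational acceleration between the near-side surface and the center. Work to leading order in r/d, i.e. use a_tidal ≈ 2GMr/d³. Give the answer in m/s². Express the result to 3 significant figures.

8.70 × 10⁻⁶ m/s²

Δa = 2GMr/d³
   = 2 × (6.674 × 10⁻¹¹) × (4.64 × 10²⁵) × (1.58 × 10⁶) / (1.04 × 10⁹)³
   = 8.70 × 10⁻⁶ m/s²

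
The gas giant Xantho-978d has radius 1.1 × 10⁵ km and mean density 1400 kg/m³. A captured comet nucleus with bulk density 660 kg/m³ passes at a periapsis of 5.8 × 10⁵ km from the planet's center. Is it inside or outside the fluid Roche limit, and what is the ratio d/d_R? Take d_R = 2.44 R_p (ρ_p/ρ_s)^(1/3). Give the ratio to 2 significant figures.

outside; d/d_R ≈ 1.7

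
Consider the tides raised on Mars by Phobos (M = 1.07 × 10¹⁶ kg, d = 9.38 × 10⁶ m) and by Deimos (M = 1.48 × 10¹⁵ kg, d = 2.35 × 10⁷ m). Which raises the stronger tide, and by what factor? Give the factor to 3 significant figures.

Tidal acceleration ∝ M/d³, so compare M/d³ for each.
Phobos: (1.07 × 10¹⁶) / (9.38 × 10⁶)³ = 1.297 × 10⁻⁵
Deimos: (1.48 × 10¹⁵) / (2.35 × 10⁷)³ = 1.140 × 10⁻⁷
Ratio (larger/smaller) = 114

Phobos, by a factor of ≈ 114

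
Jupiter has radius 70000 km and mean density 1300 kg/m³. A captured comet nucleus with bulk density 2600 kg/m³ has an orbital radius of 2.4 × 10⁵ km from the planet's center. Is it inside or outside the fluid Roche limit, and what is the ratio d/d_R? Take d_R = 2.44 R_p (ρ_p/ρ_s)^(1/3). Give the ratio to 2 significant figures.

outside; d/d_R ≈ 1.8

d_R = 2.44 × (70000 km) × (1300/2600)^(1/3) = 1.356 × 10⁵ km
d/d_R = (2.4 × 10⁵) / (1.356 × 10⁵) = 1.8
Since d/d_R > 1, the body is outside the Roche limit.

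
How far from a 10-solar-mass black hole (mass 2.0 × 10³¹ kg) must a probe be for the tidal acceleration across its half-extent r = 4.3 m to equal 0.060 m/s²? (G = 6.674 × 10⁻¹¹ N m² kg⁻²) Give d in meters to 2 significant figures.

2GMr/d³ = a_tidal  ⇒  d = (2GMr / a_tidal)^(1/3)
d = (2 × 6.674×10⁻¹¹ × (2.0 × 10³¹) × (4.3) / (0.060))^(1/3)
  = 5.8 × 10⁷ m

5.8 × 10⁷ m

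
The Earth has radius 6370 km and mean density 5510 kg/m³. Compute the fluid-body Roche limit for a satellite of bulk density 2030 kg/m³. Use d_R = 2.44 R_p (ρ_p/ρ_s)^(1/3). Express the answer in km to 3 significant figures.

21700 km

d_R = 2.44 × 6370 km × (5510/2030)^(1/3)
    = 21700 km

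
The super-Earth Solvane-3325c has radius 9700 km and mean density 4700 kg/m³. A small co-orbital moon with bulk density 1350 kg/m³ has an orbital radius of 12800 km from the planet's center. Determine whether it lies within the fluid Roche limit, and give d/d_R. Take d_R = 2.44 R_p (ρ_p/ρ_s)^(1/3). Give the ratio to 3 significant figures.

d_R = 2.44 × (9700 km) × (4700/1350)^(1/3) = 35870 km
d/d_R = (12800) / (35870) = 0.357
Since d/d_R < 1, the body is inside the Roche limit.

inside; d/d_R ≈ 0.357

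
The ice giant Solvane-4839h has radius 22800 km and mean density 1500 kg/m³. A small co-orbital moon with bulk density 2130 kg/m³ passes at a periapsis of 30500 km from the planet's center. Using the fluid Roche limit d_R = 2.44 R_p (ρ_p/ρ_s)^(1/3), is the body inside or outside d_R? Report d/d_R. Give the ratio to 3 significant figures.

inside; d/d_R ≈ 0.616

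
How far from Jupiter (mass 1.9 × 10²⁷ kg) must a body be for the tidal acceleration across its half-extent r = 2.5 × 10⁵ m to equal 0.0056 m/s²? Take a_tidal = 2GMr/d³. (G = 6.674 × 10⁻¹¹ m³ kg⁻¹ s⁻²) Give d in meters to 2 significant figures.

2.2 × 10⁸ m

2GMr/d³ = a_tidal  ⇒  d = (2GMr / a_tidal)^(1/3)
d = (2 × 6.674×10⁻¹¹ × (1.9 × 10²⁷) × (2.5 × 10⁵) / (0.0056))^(1/3)
  = 2.2 × 10⁸ m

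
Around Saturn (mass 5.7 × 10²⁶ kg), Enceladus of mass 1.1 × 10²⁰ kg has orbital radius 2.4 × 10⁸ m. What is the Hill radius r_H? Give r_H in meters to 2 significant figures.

9.6 × 10⁵ m

r_H ≈ a (m/3M)^(1/3)
    = (2.4 × 10⁸) × (1.1 × 10²⁰ / (3 × 5.7 × 10²⁶))^(1/3)
    = 9.6 × 10⁵ m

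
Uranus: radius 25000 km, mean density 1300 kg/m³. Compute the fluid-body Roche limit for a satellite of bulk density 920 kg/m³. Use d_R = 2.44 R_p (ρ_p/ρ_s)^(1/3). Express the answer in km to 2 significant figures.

68000 km

d_R = 2.44 × 25000 km × (1300/920)^(1/3)
    = 68000 km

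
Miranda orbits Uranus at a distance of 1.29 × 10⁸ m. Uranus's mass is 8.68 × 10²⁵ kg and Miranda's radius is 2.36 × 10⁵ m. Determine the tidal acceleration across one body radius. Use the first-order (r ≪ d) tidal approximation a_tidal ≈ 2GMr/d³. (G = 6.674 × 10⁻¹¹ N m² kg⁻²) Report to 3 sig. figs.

1.27 × 10⁻³ m/s²

Δg = 2GMr/d³
   = 2 × (6.674 × 10⁻¹¹) × (8.68 × 10²⁵) × (2.36 × 10⁵) / (1.29 × 10⁸)³
   = 1.27 × 10⁻³ m/s²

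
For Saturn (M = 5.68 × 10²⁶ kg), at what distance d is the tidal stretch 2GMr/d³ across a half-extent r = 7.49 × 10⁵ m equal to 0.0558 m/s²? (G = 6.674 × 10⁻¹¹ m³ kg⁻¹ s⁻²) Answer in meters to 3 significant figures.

1.01 × 10⁸ m

2GMr/d³ = a_tidal  ⇒  d = (2GMr / a_tidal)^(1/3)
d = (2 × 6.674×10⁻¹¹ × (5.68 × 10²⁶) × (7.49 × 10⁵) / (0.0558))^(1/3)
  = 1.01 × 10⁸ m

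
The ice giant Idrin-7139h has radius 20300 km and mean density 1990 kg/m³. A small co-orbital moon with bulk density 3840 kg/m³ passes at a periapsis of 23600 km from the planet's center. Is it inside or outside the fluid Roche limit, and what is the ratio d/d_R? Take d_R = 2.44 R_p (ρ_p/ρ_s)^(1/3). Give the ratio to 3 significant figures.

d_R = 2.44 × (20300 km) × (1990/3840)^(1/3) = 39790 km
d/d_R = (23600) / (39790) = 0.593
Since d/d_R < 1, the body is inside the Roche limit.

inside; d/d_R ≈ 0.593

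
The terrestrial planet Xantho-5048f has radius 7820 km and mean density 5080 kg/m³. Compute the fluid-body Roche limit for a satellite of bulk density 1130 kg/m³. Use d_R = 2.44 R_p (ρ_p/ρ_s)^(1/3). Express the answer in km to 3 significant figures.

31500 km

d_R = 2.44 × 7820 km × (5080/1130)^(1/3)
    = 31500 km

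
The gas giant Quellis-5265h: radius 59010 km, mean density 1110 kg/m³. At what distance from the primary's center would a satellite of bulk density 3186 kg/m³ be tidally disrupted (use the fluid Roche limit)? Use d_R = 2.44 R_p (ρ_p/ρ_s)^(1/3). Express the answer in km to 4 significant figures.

d_R = 2.44 × 59010 km × (1110/3186)^(1/3)
    = 1.013 × 10⁵ km

1.013 × 10⁵ km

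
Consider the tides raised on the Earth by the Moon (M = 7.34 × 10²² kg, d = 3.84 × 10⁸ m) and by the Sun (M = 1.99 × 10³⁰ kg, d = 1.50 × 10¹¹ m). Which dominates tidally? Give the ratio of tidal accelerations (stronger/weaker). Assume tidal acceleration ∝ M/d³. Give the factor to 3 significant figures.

The tide-raising term goes as M/d³ (the gradient of a 1/d² field).
The Moon: (7.34 × 10²²) / (3.84 × 10⁸)³ = 1.296 × 10⁻³
The Sun: (1.99 × 10³⁰) / (1.50 × 10¹¹)³ = 5.896 × 10⁻⁴
Ratio (larger/smaller) = 2.20

The Moon, by a factor of ≈ 2.20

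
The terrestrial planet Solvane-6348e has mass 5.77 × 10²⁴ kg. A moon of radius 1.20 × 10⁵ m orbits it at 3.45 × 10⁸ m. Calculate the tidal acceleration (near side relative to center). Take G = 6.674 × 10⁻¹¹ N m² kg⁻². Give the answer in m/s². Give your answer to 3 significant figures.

a_tidal = 2GMr/d³
        = 2 × (6.674 × 10⁻¹¹) × (5.77 × 10²⁴) × (1.20 × 10⁵) / (3.45 × 10⁸)³
        = 2.25 × 10⁻⁶ m/s²

2.25 × 10⁻⁶ m/s²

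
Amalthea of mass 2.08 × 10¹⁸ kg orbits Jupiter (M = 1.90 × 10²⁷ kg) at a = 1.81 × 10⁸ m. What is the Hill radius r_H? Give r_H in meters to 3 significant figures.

1.29 × 10⁵ m

r_H ≈ a (m/3M)^(1/3)
    = (1.81 × 10⁸) × (2.08 × 10¹⁸ / (3 × 1.90 × 10²⁷))^(1/3)
    = 1.29 × 10⁵ m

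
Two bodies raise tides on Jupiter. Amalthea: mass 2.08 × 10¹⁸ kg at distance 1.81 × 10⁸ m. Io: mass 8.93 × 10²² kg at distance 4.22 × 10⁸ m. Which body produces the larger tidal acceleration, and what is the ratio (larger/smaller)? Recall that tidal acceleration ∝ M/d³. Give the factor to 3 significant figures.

Io, by a factor of ≈ 3390

The tide-raising term goes as M/d³ (the gradient of a 1/d² field).
Amalthea: (2.08 × 10¹⁸) / (1.81 × 10⁸)³ = 3.508 × 10⁻⁷
Io: (8.93 × 10²²) / (4.22 × 10⁸)³ = 1.188 × 10⁻³
Ratio (larger/smaller) = 3390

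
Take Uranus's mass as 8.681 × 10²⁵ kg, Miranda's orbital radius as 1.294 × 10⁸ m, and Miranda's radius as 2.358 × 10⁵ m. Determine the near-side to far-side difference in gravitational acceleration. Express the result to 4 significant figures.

Near-to-far spans 2r, so the tidal difference is twice the near-to-center value: 4GMr/d³.
Δa = 4GMr/d³
   = 4 × (6.674 × 10⁻¹¹) × (8.681 × 10²⁵) × (2.358 × 10⁵) / (1.294 × 10⁸)³
   = 2.522 × 10⁻³ m/s²

2.522 × 10⁻³ m/s²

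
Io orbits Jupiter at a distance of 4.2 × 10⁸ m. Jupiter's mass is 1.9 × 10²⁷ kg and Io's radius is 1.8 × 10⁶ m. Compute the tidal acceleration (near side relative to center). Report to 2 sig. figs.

Δa = 2GMr/d³
   = 2 × (6.674 × 10⁻¹¹) × (1.9 × 10²⁷) × (1.8 × 10⁶) / (4.2 × 10⁸)³
   = 6.2 × 10⁻³ m/s²

6.2 × 10⁻³ m/s²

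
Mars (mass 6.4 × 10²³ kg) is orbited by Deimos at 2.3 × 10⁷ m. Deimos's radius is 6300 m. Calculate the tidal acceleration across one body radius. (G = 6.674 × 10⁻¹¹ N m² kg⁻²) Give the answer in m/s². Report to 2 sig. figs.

Δg = 2GMr/d³
   = 2 × (6.674 × 10⁻¹¹) × (6.4 × 10²³) × (6300) / (2.3 × 10⁷)³
   = 4.4 × 10⁻⁵ m/s²

4.4 × 10⁻⁵ m/s²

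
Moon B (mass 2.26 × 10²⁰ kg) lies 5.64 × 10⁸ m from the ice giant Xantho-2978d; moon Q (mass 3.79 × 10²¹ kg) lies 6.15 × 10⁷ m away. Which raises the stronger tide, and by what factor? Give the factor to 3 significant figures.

Moon Q, by a factor of ≈ 12900

Compare M/d³ for the two perturbers:
Moon B: (2.26 × 10²⁰) / (5.64 × 10⁸)³ = 1.260 × 10⁻⁶
Moon Q: (3.79 × 10²¹) / (6.15 × 10⁷)³ = 1.629 × 10⁻²
Ratio (larger/smaller) = 12900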